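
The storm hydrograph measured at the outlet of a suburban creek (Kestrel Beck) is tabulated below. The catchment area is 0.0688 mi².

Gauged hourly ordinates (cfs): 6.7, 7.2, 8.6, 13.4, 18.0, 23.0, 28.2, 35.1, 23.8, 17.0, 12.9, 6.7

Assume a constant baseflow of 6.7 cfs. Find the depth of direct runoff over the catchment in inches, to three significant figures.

d ≈ 2.71 in

Direct runoff: 0.0, 0.5, 1.9, 6.7, 11.3, 16.3, 21.5, 28.4, 17.1, 10.3, 6.2, 0.0 cfs; ΣQ_DR = 120.2 cfs.
V = ΣQ_DR · Δt = 120.2 × 3600 s = 4.327 × 10^5 ft³.
Over A = 0.0688 mi², depth = V / A = 2.71 in.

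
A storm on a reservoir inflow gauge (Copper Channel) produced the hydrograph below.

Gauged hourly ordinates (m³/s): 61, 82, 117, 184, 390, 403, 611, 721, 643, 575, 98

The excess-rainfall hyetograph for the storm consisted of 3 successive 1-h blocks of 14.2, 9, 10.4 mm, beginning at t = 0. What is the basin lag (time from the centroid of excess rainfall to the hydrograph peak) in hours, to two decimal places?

t_L ≈ 5.61 h

Centroid of excess rainfall: t_c = Σ P_i·t̄_i / ΣP_i = 1.3869 h (block centres at 0.5, 1.5, 2.5 h).
Hydrograph peak occurs at t = 7 h, so basin lag t_L = 7 − 1.3869 = 5.61 h.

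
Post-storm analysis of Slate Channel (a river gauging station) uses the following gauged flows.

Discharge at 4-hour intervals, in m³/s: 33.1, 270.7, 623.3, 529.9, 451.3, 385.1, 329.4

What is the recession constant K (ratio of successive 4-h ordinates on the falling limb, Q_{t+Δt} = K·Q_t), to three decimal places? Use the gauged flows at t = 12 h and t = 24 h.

K ≈ 0.853

Using the recession-limb readings at t = 12 h and t = 24 h: Q falls from 529.9 to 329.4 m³/s over 3 intervals.
K = (Q₂/Q₁)^(1/3) = (329.4/529.9)^(1/3) = 0.853.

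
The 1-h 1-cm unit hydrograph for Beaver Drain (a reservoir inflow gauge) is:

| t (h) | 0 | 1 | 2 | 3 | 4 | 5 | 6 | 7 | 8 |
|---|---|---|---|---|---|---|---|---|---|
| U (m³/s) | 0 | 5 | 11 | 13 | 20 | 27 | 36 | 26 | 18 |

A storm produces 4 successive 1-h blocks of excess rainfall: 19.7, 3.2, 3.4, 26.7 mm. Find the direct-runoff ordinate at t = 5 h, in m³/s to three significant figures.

By discrete convolution, Q_j = Σ (P_i / 10 mm) · U_{j−i}.
At t = 5 h (j=5): Q = (19.7/10)·27 + (3.2/10)·20 + (3.4/10)·13 + (26.7/10)·11 = 93.4 m³/s.

Q ≈ 93.4 m³/s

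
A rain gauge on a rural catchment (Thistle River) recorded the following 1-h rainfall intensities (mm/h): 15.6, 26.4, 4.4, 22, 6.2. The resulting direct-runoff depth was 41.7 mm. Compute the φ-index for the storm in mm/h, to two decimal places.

Only the 3 blocks with intensity above φ contribute runoff: 15.6, 26.4, 22 mm/h.
Σ(I−φ)·Δt = d  ⇒  (15.6+26.4+22 − 3φ)·1 = 41.7
φ = (64.00 − 41.7/1) / 3 = 7.43 mm/h.

φ ≈ 7.43 mm/h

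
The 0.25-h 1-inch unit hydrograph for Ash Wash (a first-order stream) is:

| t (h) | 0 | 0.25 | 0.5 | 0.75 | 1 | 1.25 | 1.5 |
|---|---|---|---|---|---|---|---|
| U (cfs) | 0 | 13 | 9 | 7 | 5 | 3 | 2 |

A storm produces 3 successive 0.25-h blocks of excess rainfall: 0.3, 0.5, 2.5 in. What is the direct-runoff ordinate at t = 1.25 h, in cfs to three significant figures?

By discrete convolution, Q_j = Σ (P_i / 1 in) · U_{j−i}.
At t = 1.25 h (j=5): Q = (0.3/1)·3 + (0.5/1)·5 + (2.5/1)·7 = 20.9 cfs.

Q ≈ 20.9 cfs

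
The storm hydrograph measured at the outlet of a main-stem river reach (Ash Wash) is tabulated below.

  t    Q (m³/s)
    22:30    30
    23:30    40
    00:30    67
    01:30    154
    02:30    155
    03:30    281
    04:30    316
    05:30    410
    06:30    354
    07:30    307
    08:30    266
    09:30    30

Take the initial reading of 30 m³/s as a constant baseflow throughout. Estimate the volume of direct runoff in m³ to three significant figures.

Direct-runoff ordinates (Q − Q_b): 0.0, 10.0, 37.0, 124.0, 125.0, 251.0, 286.0, 380.0, 324.0, 277.0, 236.0, 0.0 m³/s.
ΣQ_DR = 2050 m³/s.
With Δt = 1 h = 3600 s, V = ΣQ_DR · Δt = 2050 × 3600 = 7.38 × 10^6 m³.

V ≈ 7.38 × 10^6 m³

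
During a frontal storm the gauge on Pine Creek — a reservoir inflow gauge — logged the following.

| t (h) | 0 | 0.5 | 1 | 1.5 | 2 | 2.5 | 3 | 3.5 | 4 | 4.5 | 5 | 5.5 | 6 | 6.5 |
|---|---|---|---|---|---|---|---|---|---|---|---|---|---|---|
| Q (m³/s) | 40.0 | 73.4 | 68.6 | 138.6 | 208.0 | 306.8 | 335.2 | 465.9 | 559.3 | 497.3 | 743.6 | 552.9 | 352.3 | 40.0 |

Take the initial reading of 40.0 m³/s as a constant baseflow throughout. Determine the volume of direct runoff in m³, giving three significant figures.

Direct-runoff ordinates (Q − Q_b): 0.0, 33.4, 28.6, 98.6, 168.0, 266.8, 295.2, 425.9, 519.3, 457.3, 703.6, 512.9, 312.3, 0.0 m³/s.
ΣQ_DR = 3822 m³/s.
With Δt = 0.5 h = 1800 s, V = ΣQ_DR · Δt = 3822 × 1800 = 6.88 × 10^6 m³.

V ≈ 6.88 × 10^6 m³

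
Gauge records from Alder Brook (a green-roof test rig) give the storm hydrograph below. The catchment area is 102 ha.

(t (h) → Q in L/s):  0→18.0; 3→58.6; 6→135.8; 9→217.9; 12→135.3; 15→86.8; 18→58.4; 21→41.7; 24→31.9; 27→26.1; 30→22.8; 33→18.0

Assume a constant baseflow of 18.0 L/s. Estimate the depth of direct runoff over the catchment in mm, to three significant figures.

Direct runoff: 0.0, 40.6, 117.8, 199.9, 117.3, 68.8, 40.4, 23.7, 13.9, 8.1, 4.8, 0.0 L/s; ΣQ_DR = 635.3 L/s.
V = ΣQ_DR · Δt = 635.3 × 10800 s = 6.861 × 10^6 L.
Over A = 102 ha, depth = V / A = 6.73 mm.

d ≈ 6.73 mm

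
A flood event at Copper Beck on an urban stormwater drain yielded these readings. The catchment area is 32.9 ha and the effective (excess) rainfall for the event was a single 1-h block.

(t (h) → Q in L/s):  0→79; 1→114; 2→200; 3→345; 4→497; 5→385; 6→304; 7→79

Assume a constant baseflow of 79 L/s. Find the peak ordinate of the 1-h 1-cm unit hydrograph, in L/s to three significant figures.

Direct runoff: 0.0, 35.0, 121.0, 266.0, 418.0, 306.0, 225.0, 0.0 L/s; ΣQ_DR = 1371 L/s, peak = 418.0 L/s.
Runoff depth d = ΣQ_DR·Δt / A = 1371 × 3600 / (32.9 ha) = 15.00 mm.
The 1-cm UH is the DRH scaled by (10 mm)/d, so U_p = 418.0 × 10/15.00 = 279 L/s.

U_p ≈ 279 L/s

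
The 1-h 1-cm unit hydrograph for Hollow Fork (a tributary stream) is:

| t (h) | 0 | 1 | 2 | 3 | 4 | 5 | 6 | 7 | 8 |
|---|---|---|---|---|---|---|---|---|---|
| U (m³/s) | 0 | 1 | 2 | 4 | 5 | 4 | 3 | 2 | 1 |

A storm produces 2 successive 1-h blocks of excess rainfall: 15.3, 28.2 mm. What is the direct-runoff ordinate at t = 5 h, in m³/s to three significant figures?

Q ≈ 20.2 m³/s

By discrete convolution, Q_j = Σ (P_i / 10 mm) · U_{j−i}.
At t = 5 h (j=5): Q = (15.3/10)·4 + (28.2/10)·5 = 20.2 m³/s.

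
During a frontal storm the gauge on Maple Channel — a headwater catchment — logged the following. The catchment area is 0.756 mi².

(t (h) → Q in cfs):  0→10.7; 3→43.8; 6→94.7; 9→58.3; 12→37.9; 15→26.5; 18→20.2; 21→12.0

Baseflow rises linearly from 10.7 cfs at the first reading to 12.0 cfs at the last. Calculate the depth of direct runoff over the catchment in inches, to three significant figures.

Direct runoff: 0.00, 32.91, 83.63, 47.04, 26.46, 14.87, 8.39, 0.00 cfs; ΣQ_DR = 213.3 cfs.
V = ΣQ_DR · Δt = 213.3 × 10800 s = 2.304 × 10^6 ft³.
Over A = 0.756 mi², depth = V / A = 1.31 in.

d ≈ 1.31 in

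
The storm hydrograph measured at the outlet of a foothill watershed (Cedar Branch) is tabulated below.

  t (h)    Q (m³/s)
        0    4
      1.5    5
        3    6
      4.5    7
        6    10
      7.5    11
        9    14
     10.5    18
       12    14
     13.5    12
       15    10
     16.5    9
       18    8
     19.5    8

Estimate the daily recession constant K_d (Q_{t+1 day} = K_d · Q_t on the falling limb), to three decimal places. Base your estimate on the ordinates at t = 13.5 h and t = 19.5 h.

K_d ≈ 0.198

Between t = 13.5 h and t = 19.5 h the flow falls from 12 to 8 m³/s over 4×1.5 h = 6 h.
Per-interval ratio K = (8/12)^(1/4) = 0.9036; K_d = K^(24/1.5) = 0.198.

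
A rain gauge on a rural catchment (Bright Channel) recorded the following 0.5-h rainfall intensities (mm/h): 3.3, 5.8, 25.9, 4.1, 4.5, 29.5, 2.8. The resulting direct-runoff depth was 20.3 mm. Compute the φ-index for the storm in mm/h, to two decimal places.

φ ≈ 7.40 mm/h

Only the 2 blocks with intensity above φ contribute runoff: 25.9, 29.5 mm/h.
Σ(I−φ)·Δt = d  ⇒  (25.9+29.5 − 2φ)·0.5 = 20.3
φ = (55.40 − 20.3/0.5) / 2 = 7.40 mm/h.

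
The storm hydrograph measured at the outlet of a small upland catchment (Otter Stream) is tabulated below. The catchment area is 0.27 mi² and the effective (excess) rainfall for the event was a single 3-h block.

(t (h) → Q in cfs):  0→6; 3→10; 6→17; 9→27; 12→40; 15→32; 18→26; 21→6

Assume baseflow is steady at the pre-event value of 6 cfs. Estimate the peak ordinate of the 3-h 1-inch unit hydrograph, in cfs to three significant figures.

U_p ≈ 17.0 cfs

Direct runoff: 0.0, 4.0, 11.0, 21.0, 34.0, 26.0, 20.0, 0.0 cfs; ΣQ_DR = 116.0 cfs, peak = 34.0 cfs.
Runoff depth d = ΣQ_DR·Δt / A = 116.0 × 10800 / (0.27 mi²) = 1.997 in.
The 1-inch UH is the DRH scaled by (1 in)/d, so U_p = 34.0 × 1/1.997 = 17.0 cfs.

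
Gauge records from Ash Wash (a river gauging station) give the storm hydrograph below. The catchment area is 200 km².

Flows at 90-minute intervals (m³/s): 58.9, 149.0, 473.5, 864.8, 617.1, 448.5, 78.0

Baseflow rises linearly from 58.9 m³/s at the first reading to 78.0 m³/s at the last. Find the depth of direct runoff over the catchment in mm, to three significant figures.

Direct runoff: 0.00, 86.92, 408.23, 796.35, 545.47, 373.68, 0.00 m³/s; ΣQ_DR = 2211 m³/s.
V = ΣQ_DR · Δt = 2211 × 5400 s = 1.194 × 10^7 m³.
Over A = 200 km², depth = V / A = 59.7 mm.

d ≈ 59.7 mm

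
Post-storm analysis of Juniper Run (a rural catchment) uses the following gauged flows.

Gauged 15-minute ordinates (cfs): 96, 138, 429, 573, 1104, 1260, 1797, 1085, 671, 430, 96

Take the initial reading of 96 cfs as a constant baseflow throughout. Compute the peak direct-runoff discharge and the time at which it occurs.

Subtracting baseflow gives direct-runoff ordinates: 0.0, 42.0, 333.0, 477.0, 1008.0, 1164.0, 1701.0, 989.0, 575.0, 334.0, 0.0 cfs.
The maximum is 1701.0 cfs, occurring at the reading for t = 1.5 h.

Q_p = 1701.0 cfs at t = 1.5 h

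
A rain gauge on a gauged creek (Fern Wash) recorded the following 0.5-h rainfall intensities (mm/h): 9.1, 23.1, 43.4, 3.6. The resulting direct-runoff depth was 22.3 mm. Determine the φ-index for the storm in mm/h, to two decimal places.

φ ≈ 10.95 mm/h

Only the 2 blocks with intensity above φ contribute runoff: 23.1, 43.4 mm/h.
Σ(I−φ)·Δt = d  ⇒  (23.1+43.4 − 2φ)·0.5 = 22.3
φ = (66.50 − 22.3/0.5) / 2 = 10.95 mm/h.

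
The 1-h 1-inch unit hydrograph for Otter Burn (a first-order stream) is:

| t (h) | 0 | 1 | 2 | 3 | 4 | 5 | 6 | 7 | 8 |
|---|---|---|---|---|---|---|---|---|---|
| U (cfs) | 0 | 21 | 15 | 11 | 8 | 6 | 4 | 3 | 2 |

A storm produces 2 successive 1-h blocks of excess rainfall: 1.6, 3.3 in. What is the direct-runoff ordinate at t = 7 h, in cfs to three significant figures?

Q ≈ 18.0 cfs

By discrete convolution, Q_j = Σ (P_i / 1 in) · U_{j−i}.
At t = 7 h (j=7): Q = (1.6/1)·3 + (3.3/1)·4 = 18.0 cfs.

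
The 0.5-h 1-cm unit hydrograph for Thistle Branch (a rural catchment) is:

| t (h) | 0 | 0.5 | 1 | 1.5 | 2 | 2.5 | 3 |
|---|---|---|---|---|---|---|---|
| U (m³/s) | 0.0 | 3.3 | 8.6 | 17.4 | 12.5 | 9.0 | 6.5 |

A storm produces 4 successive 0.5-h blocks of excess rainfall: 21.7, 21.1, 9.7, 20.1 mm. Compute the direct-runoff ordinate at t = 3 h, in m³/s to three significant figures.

Q ≈ 80.2 m³/s

By discrete convolution, Q_j = Σ (P_i / 10 mm) · U_{j−i}.
At t = 3 h (j=6): Q = (21.7/10)·6.5 + (21.1/10)·9.0 + (9.7/10)·12.5 + (20.1/10)·17.4 = 80.2 m³/s.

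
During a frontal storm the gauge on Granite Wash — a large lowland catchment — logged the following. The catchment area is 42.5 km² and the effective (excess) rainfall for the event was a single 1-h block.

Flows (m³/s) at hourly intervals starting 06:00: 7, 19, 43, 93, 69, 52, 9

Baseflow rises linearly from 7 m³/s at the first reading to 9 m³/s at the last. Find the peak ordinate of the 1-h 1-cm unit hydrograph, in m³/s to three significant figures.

U_p ≈ 42.5 m³/s

Direct runoff: 0.00, 11.67, 35.33, 85.00, 60.67, 43.33, 0.00 m³/s; ΣQ_DR = 236.0 m³/s, peak = 85.00 m³/s.
Runoff depth d = ΣQ_DR·Δt / A = 236.0 × 3600 / (42.5 km²) = 19.99 mm.
The 1-cm UH is the DRH scaled by (10 mm)/d, so U_p = 85.00 × 10/19.99 = 42.5 m³/s.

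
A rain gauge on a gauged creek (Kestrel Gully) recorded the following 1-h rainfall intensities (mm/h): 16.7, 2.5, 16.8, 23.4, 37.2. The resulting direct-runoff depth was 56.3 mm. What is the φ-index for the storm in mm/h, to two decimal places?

φ ≈ 9.45 mm/h

Only the 4 blocks with intensity above φ contribute runoff: 16.7, 16.8, 23.4, 37.2 mm/h.
Σ(I−φ)·Δt = d  ⇒  (16.7+16.8+23.4+37.2 − 4φ)·1 = 56.3
φ = (94.10 − 56.3/1) / 4 = 9.45 mm/h.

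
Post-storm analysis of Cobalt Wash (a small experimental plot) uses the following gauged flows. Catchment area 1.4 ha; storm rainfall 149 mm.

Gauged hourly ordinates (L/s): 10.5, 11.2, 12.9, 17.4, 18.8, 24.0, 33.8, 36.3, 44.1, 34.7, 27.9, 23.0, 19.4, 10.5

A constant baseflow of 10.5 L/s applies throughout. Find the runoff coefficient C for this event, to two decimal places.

ΣQ_DR = 177.5 L/s; V = ΣQ_DR·Δt = 6.390 × 10^5 L.
Runoff depth d = V / A = 45.64 mm.
C = d / P = 45.64 / 149 = 0.31.

C ≈ 0.31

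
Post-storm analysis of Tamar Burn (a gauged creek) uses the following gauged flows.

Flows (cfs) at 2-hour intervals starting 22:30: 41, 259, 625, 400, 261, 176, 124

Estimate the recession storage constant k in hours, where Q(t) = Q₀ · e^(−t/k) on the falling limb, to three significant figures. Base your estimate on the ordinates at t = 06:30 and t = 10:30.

On the falling limb, Q drops from 261 to 124 cfs between t = 06:30 and t = 10:30 (Δt = 4 h).
k = −Δt / ln(Q₂/Q₁) = −4 / ln(124/261) = 5.37 h.

k ≈ 5.37 h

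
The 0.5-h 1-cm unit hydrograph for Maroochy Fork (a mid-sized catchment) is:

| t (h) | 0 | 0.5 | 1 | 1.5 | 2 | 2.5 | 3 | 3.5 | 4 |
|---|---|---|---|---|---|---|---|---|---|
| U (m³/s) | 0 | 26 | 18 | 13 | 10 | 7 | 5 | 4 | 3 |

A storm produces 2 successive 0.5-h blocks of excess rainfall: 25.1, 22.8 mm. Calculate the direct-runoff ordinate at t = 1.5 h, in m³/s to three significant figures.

Q ≈ 73.7 m³/s

By discrete convolution, Q_j = Σ (P_i / 10 mm) · U_{j−i}.
At t = 1.5 h (j=3): Q = (25.1/10)·13 + (22.8/10)·18 = 73.7 m³/s.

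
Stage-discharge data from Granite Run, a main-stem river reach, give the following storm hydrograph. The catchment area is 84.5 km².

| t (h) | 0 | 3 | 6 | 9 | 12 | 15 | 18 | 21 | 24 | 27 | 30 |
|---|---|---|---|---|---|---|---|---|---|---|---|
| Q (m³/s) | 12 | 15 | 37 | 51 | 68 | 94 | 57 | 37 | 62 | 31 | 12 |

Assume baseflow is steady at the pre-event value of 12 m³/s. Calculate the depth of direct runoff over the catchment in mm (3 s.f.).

d ≈ 44.0 mm

Direct runoff: 0.0, 3.0, 25.0, 39.0, 56.0, 82.0, 45.0, 25.0, 50.0, 19.0, 0.0 m³/s; ΣQ_DR = 344.0 m³/s.
V = ΣQ_DR · Δt = 344.0 × 10800 s = 3.715 × 10^6 m³.
Over A = 84.5 km², depth = V / A = 44.0 mm.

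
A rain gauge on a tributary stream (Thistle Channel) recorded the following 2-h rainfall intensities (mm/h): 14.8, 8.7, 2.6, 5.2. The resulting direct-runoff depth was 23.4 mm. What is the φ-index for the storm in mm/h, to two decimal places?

φ ≈ 5.90 mm/h

Only the 2 blocks with intensity above φ contribute runoff: 14.8, 8.7 mm/h.
Σ(I−φ)·Δt = d  ⇒  (14.8+8.7 − 2φ)·2 = 23.4
φ = (23.50 − 23.4/2) / 2 = 5.90 mm/h.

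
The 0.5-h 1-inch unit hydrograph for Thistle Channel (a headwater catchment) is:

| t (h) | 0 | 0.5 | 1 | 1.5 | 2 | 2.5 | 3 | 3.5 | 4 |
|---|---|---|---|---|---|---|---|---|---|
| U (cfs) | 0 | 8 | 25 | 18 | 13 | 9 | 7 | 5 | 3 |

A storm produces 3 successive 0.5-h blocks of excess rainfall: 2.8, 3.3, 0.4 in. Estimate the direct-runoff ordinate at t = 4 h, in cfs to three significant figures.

By discrete convolution, Q_j = Σ (P_i / 1 in) · U_{j−i}.
At t = 4 h (j=8): Q = (2.8/1)·3 + (3.3/1)·5 + (0.4/1)·7 = 27.7 cfs.

Q ≈ 27.7 cfs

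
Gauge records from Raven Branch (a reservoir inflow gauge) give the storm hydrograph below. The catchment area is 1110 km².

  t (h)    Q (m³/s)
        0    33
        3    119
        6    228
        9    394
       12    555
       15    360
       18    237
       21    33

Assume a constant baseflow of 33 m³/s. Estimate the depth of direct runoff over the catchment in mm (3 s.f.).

d ≈ 16.5 mm

Direct runoff: 0.0, 86.0, 195.0, 361.0, 522.0, 327.0, 204.0, 0.0 m³/s; ΣQ_DR = 1695 m³/s.
V = ΣQ_DR · Δt = 1695 × 10800 s = 1.831 × 10^7 m³.
Over A = 1110 km², depth = V / A = 16.5 mm.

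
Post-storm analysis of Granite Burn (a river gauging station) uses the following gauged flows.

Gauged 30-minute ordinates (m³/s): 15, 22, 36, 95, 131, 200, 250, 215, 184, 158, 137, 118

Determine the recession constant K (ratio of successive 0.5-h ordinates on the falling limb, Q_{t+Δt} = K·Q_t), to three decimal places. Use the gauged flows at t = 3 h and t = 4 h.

K ≈ 0.858

Using the recession-limb readings at t = 3 h and t = 4 h: Q falls from 250 to 184 m³/s over 2 intervals.
K = (Q₂/Q₁)^(1/2) = (184/250)^(1/2) = 0.858.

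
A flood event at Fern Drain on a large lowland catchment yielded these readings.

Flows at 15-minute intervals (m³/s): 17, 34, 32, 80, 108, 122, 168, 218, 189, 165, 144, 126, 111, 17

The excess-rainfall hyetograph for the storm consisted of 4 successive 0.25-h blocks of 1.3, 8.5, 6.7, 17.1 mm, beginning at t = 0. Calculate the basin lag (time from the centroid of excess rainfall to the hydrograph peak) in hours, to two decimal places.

Centroid of excess rainfall: t_c = Σ P_i·t̄_i / ΣP_i = 0.6696 h (block centres at 0.125, 0.375, 0.625, 0.875 h).
Hydrograph peak occurs at t = 1.75 h, so basin lag t_L = 1.75 − 0.6696 = 1.08 h.

t_L ≈ 1.08 h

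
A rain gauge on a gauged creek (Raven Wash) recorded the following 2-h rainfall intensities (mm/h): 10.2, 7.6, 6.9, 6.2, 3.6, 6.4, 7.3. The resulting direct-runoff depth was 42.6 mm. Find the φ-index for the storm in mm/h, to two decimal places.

Only the 6 blocks with intensity above φ contribute runoff: 10.2, 7.6, 6.9, 6.2, 6.4, 7.3 mm/h.
Σ(I−φ)·Δt = d  ⇒  (10.2+7.6+6.9+6.2+6.4+7.3 − 6φ)·2 = 42.6
φ = (44.60 − 42.6/2) / 6 = 3.88 mm/h.

φ ≈ 3.88 mm/h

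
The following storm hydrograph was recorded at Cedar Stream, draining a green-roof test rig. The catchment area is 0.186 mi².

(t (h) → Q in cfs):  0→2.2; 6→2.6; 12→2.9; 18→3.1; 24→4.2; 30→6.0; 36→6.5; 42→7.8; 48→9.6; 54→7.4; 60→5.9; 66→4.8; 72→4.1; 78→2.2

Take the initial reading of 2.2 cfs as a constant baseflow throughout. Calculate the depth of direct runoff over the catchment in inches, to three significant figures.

d ≈ 1.92 in

Direct runoff: 0.0, 0.4, 0.7, 0.9, 2.0, 3.8, 4.3, 5.6, 7.4, 5.2, 3.7, 2.6, 1.9, 0.0 cfs; ΣQ_DR = 38.50 cfs.
V = ΣQ_DR · Δt = 38.50 × 21600 s = 8.316 × 10^5 ft³.
Over A = 0.186 mi², depth = V / A = 1.92 in.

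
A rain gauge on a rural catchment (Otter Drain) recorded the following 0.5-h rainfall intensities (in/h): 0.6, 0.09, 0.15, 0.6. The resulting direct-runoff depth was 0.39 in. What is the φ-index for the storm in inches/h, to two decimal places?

Only the 2 blocks with intensity above φ contribute runoff: 0.6, 0.6 in/h.
Σ(I−φ)·Δt = d  ⇒  (0.6+0.6 − 2φ)·0.5 = 0.39
φ = (1.200 − 0.39/0.5) / 2 = 0.21 in/h.

φ ≈ 0.21 in/h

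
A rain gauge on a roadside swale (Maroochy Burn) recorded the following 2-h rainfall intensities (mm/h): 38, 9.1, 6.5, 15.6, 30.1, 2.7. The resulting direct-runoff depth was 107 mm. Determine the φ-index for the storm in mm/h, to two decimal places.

Only the 3 blocks with intensity above φ contribute runoff: 38, 15.6, 30.1 mm/h.
Σ(I−φ)·Δt = d  ⇒  (38+15.6+30.1 − 3φ)·2 = 107
φ = (83.70 − 107/2) / 3 = 10.07 mm/h.

φ ≈ 10.07 mm/h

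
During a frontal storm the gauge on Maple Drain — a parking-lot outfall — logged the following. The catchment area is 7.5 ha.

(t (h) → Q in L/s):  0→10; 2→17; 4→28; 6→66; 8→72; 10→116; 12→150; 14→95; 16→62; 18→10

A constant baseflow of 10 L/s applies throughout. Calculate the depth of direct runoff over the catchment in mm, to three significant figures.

d ≈ 50.5 mm

Direct runoff: 0.0, 7.0, 18.0, 56.0, 62.0, 106.0, 140.0, 85.0, 52.0, 0.0 L/s; ΣQ_DR = 526.0 L/s.
V = ΣQ_DR · Δt = 526.0 × 7200 s = 3.787 × 10^6 L.
Over A = 7.5 ha, depth = V / A = 50.5 mm.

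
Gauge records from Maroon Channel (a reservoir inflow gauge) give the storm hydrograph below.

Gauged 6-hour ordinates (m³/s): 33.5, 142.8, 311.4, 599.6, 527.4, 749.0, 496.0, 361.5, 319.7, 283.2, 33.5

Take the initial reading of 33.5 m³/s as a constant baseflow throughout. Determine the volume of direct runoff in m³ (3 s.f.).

Direct-runoff ordinates (Q − Q_b): 0.0, 109.3, 277.9, 566.1, 493.9, 715.5, 462.5, 328.0, 286.2, 249.7, 0.0 m³/s.
ΣQ_DR = 3489 m³/s.
With Δt = 6 h = 21600 s, V = ΣQ_DR · Δt = 3489 × 21600 = 7.54 × 10^7 m³.

V ≈ 7.54 × 10^7 m³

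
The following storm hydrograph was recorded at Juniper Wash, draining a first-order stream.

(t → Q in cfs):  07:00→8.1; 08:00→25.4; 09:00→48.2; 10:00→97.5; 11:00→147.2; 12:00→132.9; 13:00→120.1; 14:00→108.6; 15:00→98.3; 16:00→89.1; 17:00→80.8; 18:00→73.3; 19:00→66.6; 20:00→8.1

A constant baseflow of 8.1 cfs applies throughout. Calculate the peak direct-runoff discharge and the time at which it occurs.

Q_p = 139.1 cfs at t = 11:00

Subtracting baseflow gives direct-runoff ordinates: 0.0, 17.3, 40.1, 89.4, 139.1, 124.8, 112.0, 100.5, 90.2, 81.0, 72.7, 65.2, 58.5, 0.0 cfs.
The maximum is 139.1 cfs, occurring at the reading for t = 11:00.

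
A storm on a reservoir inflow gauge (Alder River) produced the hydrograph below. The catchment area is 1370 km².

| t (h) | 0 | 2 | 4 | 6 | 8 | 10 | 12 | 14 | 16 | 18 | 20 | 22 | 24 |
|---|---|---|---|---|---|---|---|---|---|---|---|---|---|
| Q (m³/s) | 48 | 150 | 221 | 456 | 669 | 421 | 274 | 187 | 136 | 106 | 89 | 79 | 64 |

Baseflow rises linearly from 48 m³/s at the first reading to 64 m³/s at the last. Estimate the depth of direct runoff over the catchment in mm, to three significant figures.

Direct runoff: 0.00, 100.67, 170.33, 404.00, 615.67, 366.33, 218.00, 129.67, 77.33, 46.00, 27.67, 16.33, 0.00 m³/s; ΣQ_DR = 2172 m³/s.
V = ΣQ_DR · Δt = 2172 × 7200 s = 1.564 × 10^7 m³.
Over A = 1370 km², depth = V / A = 11.4 mm.

d ≈ 11.4 mm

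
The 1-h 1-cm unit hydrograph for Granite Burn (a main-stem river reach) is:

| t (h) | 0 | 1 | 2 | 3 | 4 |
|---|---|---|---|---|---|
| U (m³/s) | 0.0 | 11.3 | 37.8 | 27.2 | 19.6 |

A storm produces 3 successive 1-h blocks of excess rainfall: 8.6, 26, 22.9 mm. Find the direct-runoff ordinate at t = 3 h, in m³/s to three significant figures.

By discrete convolution, Q_j = Σ (P_i / 10 mm) · U_{j−i}.
At t = 3 h (j=3): Q = (8.6/10)·27.2 + (26/10)·37.8 + (22.9/10)·11.3 = 148 m³/s.

Q ≈ 148 m³/s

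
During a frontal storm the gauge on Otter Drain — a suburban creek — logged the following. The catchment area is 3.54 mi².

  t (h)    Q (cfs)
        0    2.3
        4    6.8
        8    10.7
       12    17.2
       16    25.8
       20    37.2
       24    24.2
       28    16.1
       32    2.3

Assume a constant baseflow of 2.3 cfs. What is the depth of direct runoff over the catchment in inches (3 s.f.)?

d ≈ 0.213 in

Direct runoff: 0.0, 4.5, 8.4, 14.9, 23.5, 34.9, 21.9, 13.8, 0.0 cfs; ΣQ_DR = 121.9 cfs.
V = ΣQ_DR · Δt = 121.9 × 14400 s = 1.755 × 10^6 ft³.
Over A = 3.54 mi², depth = V / A = 0.213 in.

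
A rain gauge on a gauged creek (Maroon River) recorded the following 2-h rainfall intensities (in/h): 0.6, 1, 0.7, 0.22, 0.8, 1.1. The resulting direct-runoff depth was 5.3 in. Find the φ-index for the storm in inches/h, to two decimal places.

φ ≈ 0.31 in/h

Only the 5 blocks with intensity above φ contribute runoff: 0.6, 1, 0.7, 0.8, 1.1 in/h.
Σ(I−φ)·Δt = d  ⇒  (0.6+1+0.7+0.8+1.1 − 5φ)·2 = 5.3
φ = (4.200 − 5.3/2) / 5 = 0.31 in/h.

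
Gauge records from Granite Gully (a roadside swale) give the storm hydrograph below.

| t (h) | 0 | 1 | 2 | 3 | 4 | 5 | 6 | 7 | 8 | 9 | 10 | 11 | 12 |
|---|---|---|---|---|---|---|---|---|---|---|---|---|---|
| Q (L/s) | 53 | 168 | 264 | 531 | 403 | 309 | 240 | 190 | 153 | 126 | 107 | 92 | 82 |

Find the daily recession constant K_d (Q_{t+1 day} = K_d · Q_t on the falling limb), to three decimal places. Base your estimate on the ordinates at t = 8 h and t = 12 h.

Between t = 8 h and t = 12 h the flow falls from 153 to 82 L/s over 4×1 h = 4 h.
Per-interval ratio K = (82/153)^(1/4) = 0.8556; K_d = K^(24/1) = 0.024.

K_d ≈ 0.024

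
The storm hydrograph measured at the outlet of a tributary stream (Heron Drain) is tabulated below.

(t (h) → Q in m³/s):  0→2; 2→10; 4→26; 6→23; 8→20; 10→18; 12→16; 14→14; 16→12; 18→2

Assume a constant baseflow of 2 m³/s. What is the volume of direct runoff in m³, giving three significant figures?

V ≈ 8.86 × 10^5 m³

Direct-runoff ordinates (Q − Q_b): 0.0, 8.0, 24.0, 21.0, 18.0, 16.0, 14.0, 12.0, 10.0, 0.0 m³/s.
ΣQ_DR = 123.0 m³/s.
With Δt = 2 h = 7200 s, V = ΣQ_DR · Δt = 123.0 × 7200 = 8.86 × 10^5 m³.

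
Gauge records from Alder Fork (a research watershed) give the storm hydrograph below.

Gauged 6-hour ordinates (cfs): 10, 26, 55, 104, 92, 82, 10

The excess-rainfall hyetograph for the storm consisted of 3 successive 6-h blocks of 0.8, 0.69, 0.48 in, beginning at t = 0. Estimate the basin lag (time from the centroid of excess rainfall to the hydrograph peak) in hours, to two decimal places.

Centroid of excess rainfall: t_c = Σ P_i·t̄_i / ΣP_i = 8.0254 h (block centres at 3, 9, 15 h).
Hydrograph peak occurs at t = 18 h, so basin lag t_L = 18 − 8.0254 = 9.97 h.

t_L ≈ 9.97 h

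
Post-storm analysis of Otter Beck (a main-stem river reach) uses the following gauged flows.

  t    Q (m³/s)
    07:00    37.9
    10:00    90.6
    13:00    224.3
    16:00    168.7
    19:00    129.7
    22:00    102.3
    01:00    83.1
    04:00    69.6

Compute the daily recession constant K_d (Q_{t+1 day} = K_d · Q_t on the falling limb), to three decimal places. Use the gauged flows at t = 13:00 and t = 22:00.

Between t = 13:00 and t = 22:00 the flow falls from 224.3 to 102.3 m³/s over 3×3 h = 9 h.
Per-interval ratio K = (102.3/224.3)^(1/3) = 0.7697; K_d = K^(24/3) = 0.123.

K_d ≈ 0.123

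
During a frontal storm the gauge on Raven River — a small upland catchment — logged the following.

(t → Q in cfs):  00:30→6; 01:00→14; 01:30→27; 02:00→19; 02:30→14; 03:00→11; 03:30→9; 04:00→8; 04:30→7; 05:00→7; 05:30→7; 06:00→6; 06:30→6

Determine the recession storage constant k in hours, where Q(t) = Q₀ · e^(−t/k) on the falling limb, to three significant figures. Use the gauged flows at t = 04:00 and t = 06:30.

k ≈ 8.69 h

On the falling limb, Q drops from 8 to 6 cfs between t = 04:00 and t = 06:30 (Δt = 2.5 h).
k = −Δt / ln(Q₂/Q₁) = −2.5 / ln(6/8) = 8.69 h.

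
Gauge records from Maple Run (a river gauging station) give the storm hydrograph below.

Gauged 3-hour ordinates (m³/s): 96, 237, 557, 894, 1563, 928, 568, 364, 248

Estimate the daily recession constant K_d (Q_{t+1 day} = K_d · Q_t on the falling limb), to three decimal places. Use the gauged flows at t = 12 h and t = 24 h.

Between t = 12 h and t = 24 h the flow falls from 1563 to 248 m³/s over 4×3 h = 12 h.
Per-interval ratio K = (248/1563)^(1/4) = 0.6311; K_d = K^(24/3) = 0.025.

K_d ≈ 0.025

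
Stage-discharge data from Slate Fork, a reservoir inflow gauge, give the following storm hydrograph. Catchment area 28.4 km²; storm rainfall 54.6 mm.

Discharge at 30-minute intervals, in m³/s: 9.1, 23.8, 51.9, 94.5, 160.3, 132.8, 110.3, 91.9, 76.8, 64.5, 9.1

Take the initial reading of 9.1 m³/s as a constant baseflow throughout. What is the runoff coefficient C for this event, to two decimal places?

C ≈ 0.84

ΣQ_DR = 724.9 m³/s; V = ΣQ_DR·Δt = 1.305 × 10^6 m³.
Runoff depth d = V / A = 45.94 mm.
C = d / P = 45.94 / 54.6 = 0.84.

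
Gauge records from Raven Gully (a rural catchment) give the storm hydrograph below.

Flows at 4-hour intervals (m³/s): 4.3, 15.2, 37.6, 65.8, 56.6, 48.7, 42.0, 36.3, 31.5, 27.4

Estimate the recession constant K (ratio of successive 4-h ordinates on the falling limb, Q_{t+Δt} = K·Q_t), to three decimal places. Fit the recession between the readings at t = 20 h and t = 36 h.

K ≈ 0.866

Using the recession-limb readings at t = 20 h and t = 36 h: Q falls from 48.7 to 27.4 m³/s over 4 intervals.
K = (Q₂/Q₁)^(1/4) = (27.4/48.7)^(1/4) = 0.866.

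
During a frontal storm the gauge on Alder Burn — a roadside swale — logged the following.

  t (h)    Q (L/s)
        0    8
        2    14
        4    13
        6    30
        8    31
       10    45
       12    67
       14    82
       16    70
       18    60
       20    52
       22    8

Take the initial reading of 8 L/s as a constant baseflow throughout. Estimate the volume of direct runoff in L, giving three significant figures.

Direct-runoff ordinates (Q − Q_b): 0.0, 6.0, 5.0, 22.0, 23.0, 37.0, 59.0, 74.0, 62.0, 52.0, 44.0, 0.0 L/s.
ΣQ_DR = 384.0 L/s.
With Δt = 2 h = 7200 s, V = ΣQ_DR · Δt = 384.0 × 7200 = 2.76 × 10^6 L.

V ≈ 2.76 × 10^6 L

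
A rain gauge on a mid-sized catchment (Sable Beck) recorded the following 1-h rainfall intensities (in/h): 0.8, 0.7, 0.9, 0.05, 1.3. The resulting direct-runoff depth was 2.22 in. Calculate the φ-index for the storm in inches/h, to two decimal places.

φ ≈ 0.37 in/h

Only the 4 blocks with intensity above φ contribute runoff: 0.8, 0.7, 0.9, 1.3 in/h.
Σ(I−φ)·Δt = d  ⇒  (0.8+0.7+0.9+1.3 − 4φ)·1 = 2.22
φ = (3.700 − 2.22/1) / 4 = 0.37 in/h.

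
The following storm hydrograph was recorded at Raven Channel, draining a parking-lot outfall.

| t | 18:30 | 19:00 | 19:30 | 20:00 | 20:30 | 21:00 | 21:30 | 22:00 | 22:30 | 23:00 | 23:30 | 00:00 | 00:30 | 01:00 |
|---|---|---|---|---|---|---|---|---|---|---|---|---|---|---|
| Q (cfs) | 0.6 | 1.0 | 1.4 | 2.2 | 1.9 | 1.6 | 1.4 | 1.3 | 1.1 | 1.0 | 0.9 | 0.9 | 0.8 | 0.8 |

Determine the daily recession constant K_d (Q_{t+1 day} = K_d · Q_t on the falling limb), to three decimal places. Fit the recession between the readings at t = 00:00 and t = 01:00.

K_d ≈ 0.059

Between t = 00:00 and t = 01:00 the flow falls from 0.9 to 0.8 cfs over 2×0.5 h = 1 h.
Per-interval ratio K = (0.8/0.9)^(1/2) = 0.9428; K_d = K^(24/0.5) = 0.059.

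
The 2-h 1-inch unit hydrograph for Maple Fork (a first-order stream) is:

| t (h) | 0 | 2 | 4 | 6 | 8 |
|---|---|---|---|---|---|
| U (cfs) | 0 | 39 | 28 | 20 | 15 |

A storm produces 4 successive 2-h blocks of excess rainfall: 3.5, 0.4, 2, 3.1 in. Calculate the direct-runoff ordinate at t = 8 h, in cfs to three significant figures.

Q ≈ 237 cfs

By discrete convolution, Q_j = Σ (P_i / 1 in) · U_{j−i}.
At t = 8 h (j=4): Q = (3.5/1)·15 + (0.4/1)·20 + (2/1)·28 + (3.1/1)·39 = 237 cfs.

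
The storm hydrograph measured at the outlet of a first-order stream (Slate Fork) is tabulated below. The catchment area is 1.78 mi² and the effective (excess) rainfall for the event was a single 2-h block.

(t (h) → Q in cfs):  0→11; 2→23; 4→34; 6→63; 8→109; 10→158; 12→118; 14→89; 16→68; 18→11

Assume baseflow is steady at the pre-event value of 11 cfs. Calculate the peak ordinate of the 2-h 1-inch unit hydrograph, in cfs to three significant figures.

Direct runoff: 0.0, 12.0, 23.0, 52.0, 98.0, 147.0, 107.0, 78.0, 57.0, 0.0 cfs; ΣQ_DR = 574.0 cfs, peak = 147.0 cfs.
Runoff depth d = ΣQ_DR·Δt / A = 574.0 × 7200 / (1.78 mi²) = 0.9994 in.
The 1-inch UH is the DRH scaled by (1 in)/d, so U_p = 147.0 × 1/0.9994 = 147 cfs.

U_p ≈ 147 cfs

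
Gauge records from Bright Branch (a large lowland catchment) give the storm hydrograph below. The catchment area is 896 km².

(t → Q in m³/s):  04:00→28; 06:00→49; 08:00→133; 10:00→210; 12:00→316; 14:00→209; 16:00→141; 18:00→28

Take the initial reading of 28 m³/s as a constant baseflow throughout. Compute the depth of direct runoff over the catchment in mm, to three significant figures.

d ≈ 7.15 mm

Direct runoff: 0.0, 21.0, 105.0, 182.0, 288.0, 181.0, 113.0, 0.0 m³/s; ΣQ_DR = 890.0 m³/s.
V = ΣQ_DR · Δt = 890.0 × 7200 s = 6.408 × 10^6 m³.
Over A = 896 km², depth = V / A = 7.15 mm.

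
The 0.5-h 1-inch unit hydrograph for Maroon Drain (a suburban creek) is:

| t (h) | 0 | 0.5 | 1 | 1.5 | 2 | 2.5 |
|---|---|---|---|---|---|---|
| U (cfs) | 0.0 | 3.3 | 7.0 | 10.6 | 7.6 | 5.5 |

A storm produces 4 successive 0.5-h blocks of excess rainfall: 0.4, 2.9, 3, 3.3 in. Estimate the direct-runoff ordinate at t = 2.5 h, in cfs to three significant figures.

Q ≈ 79.1 cfs

By discrete convolution, Q_j = Σ (P_i / 1 in) · U_{j−i}.
At t = 2.5 h (j=5): Q = (0.4/1)·5.5 + (2.9/1)·7.6 + (3/1)·10.6 + (3.3/1)·7.0 = 79.1 cfs.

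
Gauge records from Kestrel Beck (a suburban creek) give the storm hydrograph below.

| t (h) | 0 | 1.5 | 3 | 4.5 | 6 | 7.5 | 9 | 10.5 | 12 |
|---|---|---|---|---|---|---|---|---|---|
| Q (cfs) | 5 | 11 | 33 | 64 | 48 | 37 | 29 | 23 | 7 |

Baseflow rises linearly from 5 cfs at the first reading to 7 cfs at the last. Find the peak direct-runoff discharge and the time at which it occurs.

Q_p = 58.25 cfs at t = 4.5 h

Subtracting baseflow gives direct-runoff ordinates: 0.00, 5.75, 27.50, 58.25, 42.00, 30.75, 22.50, 16.25, 0.00 cfs.
The maximum is 58.25 cfs, occurring at the reading for t = 4.5 h.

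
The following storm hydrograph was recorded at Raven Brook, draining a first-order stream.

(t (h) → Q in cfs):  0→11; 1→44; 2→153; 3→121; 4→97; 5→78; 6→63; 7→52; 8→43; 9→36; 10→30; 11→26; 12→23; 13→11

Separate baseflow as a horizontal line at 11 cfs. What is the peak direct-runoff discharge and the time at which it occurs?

Q_p = 142.0 cfs at t = 2 h

Subtracting baseflow gives direct-runoff ordinates: 0.0, 33.0, 142.0, 110.0, 86.0, 67.0, 52.0, 41.0, 32.0, 25.0, 19.0, 15.0, 12.0, 0.0 cfs.
The maximum is 142.0 cfs, occurring at the reading for t = 2 h.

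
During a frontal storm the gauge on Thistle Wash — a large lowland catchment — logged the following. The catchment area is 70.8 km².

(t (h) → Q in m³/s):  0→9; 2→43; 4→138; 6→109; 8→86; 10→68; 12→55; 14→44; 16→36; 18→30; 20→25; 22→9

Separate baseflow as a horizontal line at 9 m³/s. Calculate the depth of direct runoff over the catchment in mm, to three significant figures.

Direct runoff: 0.0, 34.0, 129.0, 100.0, 77.0, 59.0, 46.0, 35.0, 27.0, 21.0, 16.0, 0.0 m³/s; ΣQ_DR = 544.0 m³/s.
V = ΣQ_DR · Δt = 544.0 × 7200 s = 3.917 × 10^6 m³.
Over A = 70.8 km², depth = V / A = 55.3 mm.

d ≈ 55.3 mm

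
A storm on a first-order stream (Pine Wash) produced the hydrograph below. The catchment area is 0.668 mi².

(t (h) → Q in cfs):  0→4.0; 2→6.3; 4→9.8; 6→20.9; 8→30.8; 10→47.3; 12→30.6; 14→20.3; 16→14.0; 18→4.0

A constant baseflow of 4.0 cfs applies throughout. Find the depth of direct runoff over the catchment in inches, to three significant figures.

Direct runoff: 0.0, 2.3, 5.8, 16.9, 26.8, 43.3, 26.6, 16.3, 10.0, 0.0 cfs; ΣQ_DR = 148.0 cfs.
V = ΣQ_DR · Δt = 148.0 × 7200 s = 1.066 × 10^6 ft³.
Over A = 0.668 mi², depth = V / A = 0.687 in.

d ≈ 0.687 in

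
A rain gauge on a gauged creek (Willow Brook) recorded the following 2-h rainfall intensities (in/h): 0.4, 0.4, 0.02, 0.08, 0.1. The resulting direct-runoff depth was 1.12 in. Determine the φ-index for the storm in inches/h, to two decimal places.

φ ≈ 0.12 in/h

Only the 2 blocks with intensity above φ contribute runoff: 0.4, 0.4 in/h.
Σ(I−φ)·Δt = d  ⇒  (0.4+0.4 − 2φ)·2 = 1.12
φ = (0.8000 − 1.12/2) / 2 = 0.12 in/h.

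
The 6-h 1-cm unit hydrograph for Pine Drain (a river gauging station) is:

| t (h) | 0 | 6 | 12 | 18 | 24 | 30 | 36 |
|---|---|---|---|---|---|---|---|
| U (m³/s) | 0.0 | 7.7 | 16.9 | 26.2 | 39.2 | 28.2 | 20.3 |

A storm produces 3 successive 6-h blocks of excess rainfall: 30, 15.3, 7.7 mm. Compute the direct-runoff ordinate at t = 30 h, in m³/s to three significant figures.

Q ≈ 165 m³/s

By discrete convolution, Q_j = Σ (P_i / 10 mm) · U_{j−i}.
At t = 30 h (j=5): Q = (30/10)·28.2 + (15.3/10)·39.2 + (7.7/10)·26.2 = 165 m³/s.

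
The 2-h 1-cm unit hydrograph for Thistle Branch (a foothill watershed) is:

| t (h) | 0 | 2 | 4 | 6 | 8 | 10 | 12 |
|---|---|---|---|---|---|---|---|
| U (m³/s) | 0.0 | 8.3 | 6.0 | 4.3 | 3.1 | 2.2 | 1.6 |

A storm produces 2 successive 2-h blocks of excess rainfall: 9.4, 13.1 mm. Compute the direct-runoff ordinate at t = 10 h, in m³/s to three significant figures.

Q ≈ 6.13 m³/s

By discrete convolution, Q_j = Σ (P_i / 10 mm) · U_{j−i}.
At t = 10 h (j=5): Q = (9.4/10)·2.2 + (13.1/10)·3.1 = 6.13 m³/s.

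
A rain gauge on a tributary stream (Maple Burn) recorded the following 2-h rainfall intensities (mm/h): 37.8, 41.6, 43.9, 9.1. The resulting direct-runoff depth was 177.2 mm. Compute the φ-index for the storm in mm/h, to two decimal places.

φ ≈ 11.57 mm/h

Only the 3 blocks with intensity above φ contribute runoff: 37.8, 41.6, 43.9 mm/h.
Σ(I−φ)·Δt = d  ⇒  (37.8+41.6+43.9 − 3φ)·2 = 177.2
φ = (123.3 − 177.2/2) / 3 = 11.57 mm/h.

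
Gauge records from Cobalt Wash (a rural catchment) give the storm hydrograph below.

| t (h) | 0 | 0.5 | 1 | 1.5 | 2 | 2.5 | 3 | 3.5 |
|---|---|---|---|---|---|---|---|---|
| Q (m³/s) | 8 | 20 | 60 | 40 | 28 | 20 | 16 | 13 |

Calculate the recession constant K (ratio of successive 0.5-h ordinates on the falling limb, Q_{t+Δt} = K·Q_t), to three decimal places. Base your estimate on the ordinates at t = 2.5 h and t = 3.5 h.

Using the recession-limb readings at t = 2.5 h and t = 3.5 h: Q falls from 20 to 13 m³/s over 2 intervals.
K = (Q₂/Q₁)^(1/2) = (13/20)^(1/2) = 0.806.

K ≈ 0.806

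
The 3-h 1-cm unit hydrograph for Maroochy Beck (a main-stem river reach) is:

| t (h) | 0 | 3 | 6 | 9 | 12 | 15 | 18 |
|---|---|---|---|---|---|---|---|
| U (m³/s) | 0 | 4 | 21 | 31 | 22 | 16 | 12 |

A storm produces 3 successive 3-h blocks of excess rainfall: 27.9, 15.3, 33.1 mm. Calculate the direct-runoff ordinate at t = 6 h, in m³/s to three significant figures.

By discrete convolution, Q_j = Σ (P_i / 10 mm) · U_{j−i}.
At t = 6 h (j=2): Q = (27.9/10)·21 + (15.3/10)·4 + (33.1/10)·0 = 64.7 m³/s.

Q ≈ 64.7 m³/s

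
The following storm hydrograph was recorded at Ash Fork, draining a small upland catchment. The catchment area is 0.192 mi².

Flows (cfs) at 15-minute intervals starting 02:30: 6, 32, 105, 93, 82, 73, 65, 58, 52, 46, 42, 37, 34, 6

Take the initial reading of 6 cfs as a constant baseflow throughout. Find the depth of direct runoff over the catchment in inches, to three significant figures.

d ≈ 1.31 in

Direct runoff: 0.0, 26.0, 99.0, 87.0, 76.0, 67.0, 59.0, 52.0, 46.0, 40.0, 36.0, 31.0, 28.0, 0.0 cfs; ΣQ_DR = 647.0 cfs.
V = ΣQ_DR · Δt = 647.0 × 900 s = 5.823 × 10^5 ft³.
Over A = 0.192 mi², depth = V / A = 1.31 in.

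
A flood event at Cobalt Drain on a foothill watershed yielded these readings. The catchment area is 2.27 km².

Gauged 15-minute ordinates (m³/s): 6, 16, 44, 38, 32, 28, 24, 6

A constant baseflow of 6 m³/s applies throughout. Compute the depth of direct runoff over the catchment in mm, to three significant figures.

Direct runoff: 0.0, 10.0, 38.0, 32.0, 26.0, 22.0, 18.0, 0.0 m³/s; ΣQ_DR = 146.0 m³/s.
V = ΣQ_DR · Δt = 146.0 × 900 s = 1.314 × 10^5 m³.
Over A = 2.27 km², depth = V / A = 57.9 mm.

d ≈ 57.9 mm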